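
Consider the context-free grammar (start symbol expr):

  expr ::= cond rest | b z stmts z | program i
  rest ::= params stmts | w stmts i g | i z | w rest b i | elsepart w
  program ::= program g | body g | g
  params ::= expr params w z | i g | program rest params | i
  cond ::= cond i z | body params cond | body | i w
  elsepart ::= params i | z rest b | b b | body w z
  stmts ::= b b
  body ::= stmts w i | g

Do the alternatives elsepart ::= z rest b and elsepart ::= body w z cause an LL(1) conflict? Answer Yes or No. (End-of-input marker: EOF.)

No

FIRST(z rest b) = { z } and FIRST(body w z) = { b, g }.
The FIRST sets are disjoint and neither alternative is nullable — no conflict.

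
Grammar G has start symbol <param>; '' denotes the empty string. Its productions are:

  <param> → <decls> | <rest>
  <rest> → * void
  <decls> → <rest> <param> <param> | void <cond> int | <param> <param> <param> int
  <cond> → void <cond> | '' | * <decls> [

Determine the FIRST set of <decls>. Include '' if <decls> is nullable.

From <decls> → <rest> <param> <param>: add FIRST(<rest>) = { * }.
<decls> → void <cond> int contributes {void}.
From <decls> → <param> <param> <param> int: add FIRST(<param>) = { *, void }.
Union: FIRST(<decls>) = { *, void }.

{ *, void }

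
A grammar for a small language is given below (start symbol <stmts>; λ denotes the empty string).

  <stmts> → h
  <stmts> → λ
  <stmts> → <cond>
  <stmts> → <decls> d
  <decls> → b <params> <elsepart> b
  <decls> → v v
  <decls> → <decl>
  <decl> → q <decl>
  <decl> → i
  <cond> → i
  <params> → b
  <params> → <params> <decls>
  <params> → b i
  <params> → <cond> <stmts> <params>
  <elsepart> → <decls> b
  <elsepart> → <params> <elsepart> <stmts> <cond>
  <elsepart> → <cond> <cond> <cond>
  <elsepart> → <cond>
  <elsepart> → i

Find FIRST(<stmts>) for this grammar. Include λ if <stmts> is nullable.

{ b, h, i, q, v, λ }

<stmts> → h contributes {h}.
<stmts> → λ contributes λ.
From <stmts> → <cond>: add FIRST(<cond>) = { i }.
From <stmts> → <decls> d: add FIRST(<decls>) = { b, i, q, v }.
Union: FIRST(<stmts>) = { b, h, i, q, v, λ }.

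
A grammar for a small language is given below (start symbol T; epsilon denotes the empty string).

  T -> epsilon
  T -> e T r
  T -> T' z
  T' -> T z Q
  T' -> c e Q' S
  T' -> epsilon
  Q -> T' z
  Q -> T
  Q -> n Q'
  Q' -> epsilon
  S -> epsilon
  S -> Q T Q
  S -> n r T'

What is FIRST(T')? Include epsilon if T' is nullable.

{ c, e, z, epsilon }

From T' -> T z Q: T nullable, take FIRST(T) ∪ {z} = { c, e, z }.
T' -> c e Q' S contributes {c}.
T' -> epsilon contributes epsilon.
Union: FIRST(T') = { c, e, z, epsilon }.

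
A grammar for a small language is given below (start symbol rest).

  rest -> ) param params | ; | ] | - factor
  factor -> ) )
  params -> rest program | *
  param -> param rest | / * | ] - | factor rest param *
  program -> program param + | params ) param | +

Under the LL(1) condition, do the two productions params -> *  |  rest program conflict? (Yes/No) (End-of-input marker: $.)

No

FIRST(*) = { * } and FIRST(rest program) = { ), -, ;, ] }.
The FIRST sets are disjoint and neither alternative is nullable — no conflict.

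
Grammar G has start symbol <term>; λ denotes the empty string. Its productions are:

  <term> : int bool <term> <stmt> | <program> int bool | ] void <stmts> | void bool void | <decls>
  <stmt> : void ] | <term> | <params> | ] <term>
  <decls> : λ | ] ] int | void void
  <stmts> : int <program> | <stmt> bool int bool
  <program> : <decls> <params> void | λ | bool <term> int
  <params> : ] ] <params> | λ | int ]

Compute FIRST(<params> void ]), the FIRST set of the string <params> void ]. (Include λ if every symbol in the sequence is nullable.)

{ ], int, void }

Add FIRST(<params>)\{λ} = { ], int }; <params> is nullable, continue.
void is a terminal; add {void} and stop.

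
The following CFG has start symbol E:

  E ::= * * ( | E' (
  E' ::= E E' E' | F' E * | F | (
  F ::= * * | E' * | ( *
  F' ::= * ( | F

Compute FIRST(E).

{ (, * }

E ::= * * ( contributes {*}.
From E ::= E' (: add FIRST(E') = { (, * }.
Union: FIRST(E) = { (, * }.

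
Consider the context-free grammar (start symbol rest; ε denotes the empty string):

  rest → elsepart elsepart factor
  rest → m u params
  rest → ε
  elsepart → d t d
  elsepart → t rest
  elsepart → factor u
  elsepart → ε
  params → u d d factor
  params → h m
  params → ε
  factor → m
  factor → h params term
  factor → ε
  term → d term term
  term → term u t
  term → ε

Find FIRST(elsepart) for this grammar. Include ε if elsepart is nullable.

elsepart → d t d contributes {d}.
elsepart → t rest contributes {t}.
From elsepart → factor u: factor nullable, take FIRST(factor) ∪ {u} = { h, m, u }.
elsepart → ε contributes ε.
Union: FIRST(elsepart) = { d, h, m, t, u, ε }.

{ d, h, m, t, u, ε }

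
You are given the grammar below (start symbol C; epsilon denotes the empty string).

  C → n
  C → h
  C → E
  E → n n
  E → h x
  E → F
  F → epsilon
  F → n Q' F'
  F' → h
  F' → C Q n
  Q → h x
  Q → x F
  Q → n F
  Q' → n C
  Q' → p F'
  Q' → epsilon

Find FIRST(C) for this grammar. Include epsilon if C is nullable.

C → n contributes {n}.
C → h contributes {h}.
From C → E: add FIRST(E) = { h, n, epsilon } (including epsilon since E is nullable).
Union: FIRST(C) = { h, n, epsilon }.

{ h, n, epsilon }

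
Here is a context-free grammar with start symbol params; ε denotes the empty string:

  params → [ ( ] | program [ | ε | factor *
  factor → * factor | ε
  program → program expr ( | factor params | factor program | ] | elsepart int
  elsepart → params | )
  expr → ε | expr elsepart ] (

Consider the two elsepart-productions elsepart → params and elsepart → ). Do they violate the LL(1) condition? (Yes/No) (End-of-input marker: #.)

Yes

FIRST(params) = { (, ), *, [, ], int, ε } and FIRST()) = { ) }.
Both contain ), so the two alternatives are not disjoint — LL(1) conflict.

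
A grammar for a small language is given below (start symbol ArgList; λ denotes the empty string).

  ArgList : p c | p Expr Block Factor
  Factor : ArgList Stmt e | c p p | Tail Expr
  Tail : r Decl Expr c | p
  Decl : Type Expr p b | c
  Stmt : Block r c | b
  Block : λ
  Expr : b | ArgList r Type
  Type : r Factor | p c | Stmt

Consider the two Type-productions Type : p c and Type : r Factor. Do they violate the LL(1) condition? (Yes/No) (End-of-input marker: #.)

FIRST(p c) = { p } and FIRST(r Factor) = { r }.
The FIRST sets are disjoint and neither alternative is nullable — no conflict.

No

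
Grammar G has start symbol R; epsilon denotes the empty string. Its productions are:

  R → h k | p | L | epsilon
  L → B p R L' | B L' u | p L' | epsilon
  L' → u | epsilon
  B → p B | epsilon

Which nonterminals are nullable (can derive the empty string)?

{ B, L, L', R }

Directly nullable (have an epsilon-production): R, L, L', B.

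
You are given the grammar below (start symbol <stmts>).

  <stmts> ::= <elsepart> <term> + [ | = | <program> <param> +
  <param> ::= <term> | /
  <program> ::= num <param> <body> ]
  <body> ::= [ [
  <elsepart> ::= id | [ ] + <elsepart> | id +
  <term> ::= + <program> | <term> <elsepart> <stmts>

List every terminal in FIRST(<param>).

From <param> ::= <term>: add FIRST(<term>) = { + }.
<param> ::= / contributes {/}.
Union: FIRST(<param>) = { +, / }.

{ +, / }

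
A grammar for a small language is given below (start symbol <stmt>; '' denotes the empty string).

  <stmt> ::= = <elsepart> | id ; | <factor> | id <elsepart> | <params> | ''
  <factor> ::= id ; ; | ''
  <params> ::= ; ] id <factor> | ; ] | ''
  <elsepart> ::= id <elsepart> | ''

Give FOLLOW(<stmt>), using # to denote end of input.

{ # }

<stmt> is the start symbol, so # ∈ FOLLOW(<stmt>).
Union: FOLLOW(<stmt>) = { # }.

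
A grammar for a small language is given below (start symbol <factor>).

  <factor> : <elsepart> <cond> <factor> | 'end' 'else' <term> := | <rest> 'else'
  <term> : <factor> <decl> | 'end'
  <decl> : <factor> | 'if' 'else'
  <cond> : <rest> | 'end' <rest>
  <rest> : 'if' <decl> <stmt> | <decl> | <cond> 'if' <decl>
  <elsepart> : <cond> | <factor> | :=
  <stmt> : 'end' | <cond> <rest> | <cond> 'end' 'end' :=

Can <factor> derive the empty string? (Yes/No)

No

No nonterminal in this grammar is nullable.
No production of <factor> has an RHS whose symbols are all nullable, so <factor> is not nullable.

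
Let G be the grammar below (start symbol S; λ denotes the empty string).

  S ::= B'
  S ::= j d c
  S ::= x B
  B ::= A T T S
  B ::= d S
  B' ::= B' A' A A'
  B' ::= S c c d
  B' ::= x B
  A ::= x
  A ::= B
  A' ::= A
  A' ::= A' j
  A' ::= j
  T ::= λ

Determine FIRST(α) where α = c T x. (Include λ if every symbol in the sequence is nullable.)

c is a terminal; add {c} and stop.

{ c }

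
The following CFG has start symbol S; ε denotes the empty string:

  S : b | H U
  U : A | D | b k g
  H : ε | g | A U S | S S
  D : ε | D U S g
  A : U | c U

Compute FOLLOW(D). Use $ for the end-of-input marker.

In U : D: D is at the end, add FOLLOW(U) = { $, b, c, g }.
In D : D U S g: add FIRST(U S g) = { b, c, g }.
Union: FOLLOW(D) = { $, b, c, g }.

{ $, b, c, g }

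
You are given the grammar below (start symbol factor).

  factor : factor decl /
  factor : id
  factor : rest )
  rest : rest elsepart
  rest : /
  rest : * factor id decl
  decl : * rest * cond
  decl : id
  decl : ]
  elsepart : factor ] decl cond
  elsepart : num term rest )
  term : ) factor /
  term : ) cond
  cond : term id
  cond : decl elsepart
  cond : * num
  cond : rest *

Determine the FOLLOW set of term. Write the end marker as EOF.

In elsepart : num term rest ): add FIRST(rest )) = { *, / }.
In cond : term id: add FIRST(id) = { id }.
Union: FOLLOW(term) = { *, /, id }.

{ *, /, id }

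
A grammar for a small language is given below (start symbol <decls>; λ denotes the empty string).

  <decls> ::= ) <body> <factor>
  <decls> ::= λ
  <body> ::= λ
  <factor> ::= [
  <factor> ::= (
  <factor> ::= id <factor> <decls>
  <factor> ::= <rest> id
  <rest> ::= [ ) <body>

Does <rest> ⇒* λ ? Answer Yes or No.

No

Nullable nonterminals: <body>, <decls>.
No production of <rest> has an RHS whose symbols are all nullable, so <rest> is not nullable.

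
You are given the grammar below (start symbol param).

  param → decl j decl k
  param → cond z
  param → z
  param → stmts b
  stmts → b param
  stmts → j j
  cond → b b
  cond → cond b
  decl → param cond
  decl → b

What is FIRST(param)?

{ b, j, z }

From param → decl j decl k: add FIRST(decl) = { b, j, z }.
From param → cond z: add FIRST(cond) = { b }.
param → z contributes {z}.
From param → stmts b: add FIRST(stmts) = { b, j }.
Union: FIRST(param) = { b, j, z }.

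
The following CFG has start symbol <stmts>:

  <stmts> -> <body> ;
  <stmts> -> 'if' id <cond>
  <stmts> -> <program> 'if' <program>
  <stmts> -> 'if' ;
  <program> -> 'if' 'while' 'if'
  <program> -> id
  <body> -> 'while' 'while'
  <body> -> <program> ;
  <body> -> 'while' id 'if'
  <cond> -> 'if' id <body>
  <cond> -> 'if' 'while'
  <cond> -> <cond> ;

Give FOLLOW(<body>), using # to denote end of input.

In <stmts> -> <body> ;: add FIRST(;) = { ; }.
In <cond> -> 'if' id <body>: <body> is at the end, add FOLLOW(<cond>) = { #, ; }.
Union: FOLLOW(<body>) = { #, ; }.

{ #, ; }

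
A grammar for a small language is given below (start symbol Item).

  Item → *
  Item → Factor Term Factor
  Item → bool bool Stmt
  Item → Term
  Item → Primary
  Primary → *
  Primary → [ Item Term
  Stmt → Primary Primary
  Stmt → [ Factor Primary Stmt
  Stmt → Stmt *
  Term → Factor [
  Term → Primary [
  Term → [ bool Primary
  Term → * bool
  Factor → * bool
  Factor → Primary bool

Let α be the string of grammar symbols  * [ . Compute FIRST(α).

* is a terminal; add {*} and stop.

{ * }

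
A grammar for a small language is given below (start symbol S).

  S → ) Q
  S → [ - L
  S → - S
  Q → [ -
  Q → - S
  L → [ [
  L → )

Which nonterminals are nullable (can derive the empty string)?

{ } (none)

No nonterminal has an empty production or an RHS whose symbols are all nullable.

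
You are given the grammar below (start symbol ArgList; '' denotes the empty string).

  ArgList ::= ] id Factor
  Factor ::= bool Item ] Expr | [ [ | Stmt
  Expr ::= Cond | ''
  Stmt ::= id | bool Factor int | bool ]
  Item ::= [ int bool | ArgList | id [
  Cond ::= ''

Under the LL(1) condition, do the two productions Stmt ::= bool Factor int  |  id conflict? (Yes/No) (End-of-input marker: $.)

FIRST(bool Factor int) = { bool } and FIRST(id) = { id }.
The FIRST sets are disjoint and neither alternative is nullable — no conflict.

No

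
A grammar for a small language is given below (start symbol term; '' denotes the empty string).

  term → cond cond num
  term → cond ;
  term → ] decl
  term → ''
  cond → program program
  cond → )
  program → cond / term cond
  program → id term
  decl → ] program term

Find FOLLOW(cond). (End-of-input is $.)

In term → cond cond num: add FIRST(cond num) = { ), id }.
In term → cond cond num: add FIRST(num) = { num }.
In term → cond ;: add FIRST(;) = { ; }.
In program → cond / term cond: add FIRST(/ term cond) = { / }.
In program → cond / term cond: cond is at the end, add FOLLOW(program) = { $, ), /, ;, ], id, num }.
Union: FOLLOW(cond) = { $, ), /, ;, ], id, num }.

{ $, ), /, ;, ], id, num }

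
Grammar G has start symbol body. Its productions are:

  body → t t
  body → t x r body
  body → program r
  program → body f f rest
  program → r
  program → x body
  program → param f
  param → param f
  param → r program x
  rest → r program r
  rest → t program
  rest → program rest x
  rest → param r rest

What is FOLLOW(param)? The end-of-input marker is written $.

In program → param f: add FIRST(f) = { f }.
In param → param f: add FIRST(f) = { f }.
In rest → param r rest: add FIRST(r rest) = { r }.
Union: FOLLOW(param) = { f, r }.

{ f, r }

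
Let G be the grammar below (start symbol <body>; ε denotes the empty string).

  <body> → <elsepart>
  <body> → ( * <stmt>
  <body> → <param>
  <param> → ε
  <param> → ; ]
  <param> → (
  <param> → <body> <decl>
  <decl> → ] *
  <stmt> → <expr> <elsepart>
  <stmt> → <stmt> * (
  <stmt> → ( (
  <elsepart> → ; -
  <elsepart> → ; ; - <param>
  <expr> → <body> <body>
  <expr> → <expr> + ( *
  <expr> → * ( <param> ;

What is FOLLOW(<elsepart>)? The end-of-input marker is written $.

In <body> → <elsepart>: <elsepart> is at the end, add FOLLOW(<body>) = { $, (, +, ;, ] }.
In <stmt> → <expr> <elsepart>: <elsepart> is at the end, add FOLLOW(<stmt>) = { $, (, *, +, ;, ] }.
Union: FOLLOW(<elsepart>) = { $, (, *, +, ;, ] }.

{ $, (, *, +, ;, ] }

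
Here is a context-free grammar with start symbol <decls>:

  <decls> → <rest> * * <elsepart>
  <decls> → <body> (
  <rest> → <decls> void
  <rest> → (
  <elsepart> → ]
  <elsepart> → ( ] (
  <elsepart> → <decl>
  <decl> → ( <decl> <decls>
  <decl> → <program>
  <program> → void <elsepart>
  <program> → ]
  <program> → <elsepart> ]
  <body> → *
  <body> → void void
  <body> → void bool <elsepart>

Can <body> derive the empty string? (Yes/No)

No

No nonterminal in this grammar is nullable.
No production of <body> has an RHS whose symbols are all nullable, so <body> is not nullable.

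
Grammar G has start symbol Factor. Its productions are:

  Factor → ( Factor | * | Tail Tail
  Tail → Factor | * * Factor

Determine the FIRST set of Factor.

Factor → ( Factor contributes {(}.
Factor → * contributes {*}.
From Factor → Tail Tail: add FIRST(Tail) = { (, * }.
Union: FIRST(Factor) = { (, * }.

{ (, * }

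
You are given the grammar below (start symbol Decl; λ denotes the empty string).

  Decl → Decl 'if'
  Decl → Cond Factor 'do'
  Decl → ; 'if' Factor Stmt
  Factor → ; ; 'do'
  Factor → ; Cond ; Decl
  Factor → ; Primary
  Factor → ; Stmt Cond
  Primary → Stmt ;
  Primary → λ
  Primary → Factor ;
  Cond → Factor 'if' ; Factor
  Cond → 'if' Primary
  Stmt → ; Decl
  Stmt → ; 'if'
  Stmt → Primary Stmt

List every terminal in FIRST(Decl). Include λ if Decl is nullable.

{ 'if', ; }

From Decl → Decl 'if': add FIRST(Decl) = { 'if', ; }.
From Decl → Cond Factor 'do': add FIRST(Cond) = { 'if', ; }.
Decl → ; 'if' Factor Stmt contributes {;}.
Union: FIRST(Decl) = { 'if', ; }.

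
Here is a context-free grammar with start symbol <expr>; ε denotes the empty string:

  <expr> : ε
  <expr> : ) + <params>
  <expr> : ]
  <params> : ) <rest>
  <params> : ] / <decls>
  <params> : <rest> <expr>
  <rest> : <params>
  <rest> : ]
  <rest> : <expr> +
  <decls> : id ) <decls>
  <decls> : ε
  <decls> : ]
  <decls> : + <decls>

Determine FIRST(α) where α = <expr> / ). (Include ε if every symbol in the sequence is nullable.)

{ ), /, ] }

Add FIRST(<expr>)\{ε} = { ), ] }; <expr> is nullable, continue.
/ is a terminal; add {/} and stop.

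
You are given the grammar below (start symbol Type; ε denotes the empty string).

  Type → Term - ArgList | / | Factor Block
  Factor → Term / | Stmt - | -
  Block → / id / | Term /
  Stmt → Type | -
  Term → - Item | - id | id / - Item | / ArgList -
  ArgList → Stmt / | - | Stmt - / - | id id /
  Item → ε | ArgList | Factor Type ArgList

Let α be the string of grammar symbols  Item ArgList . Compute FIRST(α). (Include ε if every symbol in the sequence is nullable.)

{ -, /, id }

Add FIRST(Item)\{ε} = { -, /, id }; Item is nullable, continue.
Add FIRST(ArgList) = { -, /, id }; ArgList is not nullable, stop.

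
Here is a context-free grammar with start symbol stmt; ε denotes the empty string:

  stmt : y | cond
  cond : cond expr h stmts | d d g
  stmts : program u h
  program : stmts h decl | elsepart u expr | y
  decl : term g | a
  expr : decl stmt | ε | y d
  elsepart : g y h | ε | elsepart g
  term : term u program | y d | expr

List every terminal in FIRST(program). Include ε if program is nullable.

From program : stmts h decl: add FIRST(stmts) = { g, u, y }.
From program : elsepart u expr: elsepart nullable, take FIRST(elsepart) ∪ {u} = { g, u }.
program : y contributes {y}.
Union: FIRST(program) = { g, u, y }.

{ g, u, y }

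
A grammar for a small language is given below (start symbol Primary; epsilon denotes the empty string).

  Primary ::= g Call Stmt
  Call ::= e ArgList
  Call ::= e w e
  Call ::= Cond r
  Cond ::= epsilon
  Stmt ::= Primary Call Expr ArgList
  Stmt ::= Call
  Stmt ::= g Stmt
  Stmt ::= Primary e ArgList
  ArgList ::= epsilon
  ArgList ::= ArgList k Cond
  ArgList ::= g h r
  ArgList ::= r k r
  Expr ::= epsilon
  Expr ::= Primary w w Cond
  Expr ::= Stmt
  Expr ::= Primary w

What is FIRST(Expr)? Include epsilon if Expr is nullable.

Expr ::= epsilon contributes epsilon.
From Expr ::= Primary w w Cond: add FIRST(Primary) = { g }.
From Expr ::= Stmt: add FIRST(Stmt) = { e, g, r }.
From Expr ::= Primary w: add FIRST(Primary) = { g }.
Union: FIRST(Expr) = { e, g, r, epsilon }.

{ e, g, r, epsilon }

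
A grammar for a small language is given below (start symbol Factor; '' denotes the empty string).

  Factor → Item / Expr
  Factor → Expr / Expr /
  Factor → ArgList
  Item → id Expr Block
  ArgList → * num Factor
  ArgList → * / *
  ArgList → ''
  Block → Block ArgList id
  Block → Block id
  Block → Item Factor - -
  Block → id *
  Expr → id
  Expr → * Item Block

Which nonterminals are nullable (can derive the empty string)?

{ ArgList, Factor }

Directly nullable (have an ''-production): ArgList.
Factor → ArgList with every symbol nullable, so Factor is nullable.
No other nonterminal has a production whose RHS symbols are all nullable.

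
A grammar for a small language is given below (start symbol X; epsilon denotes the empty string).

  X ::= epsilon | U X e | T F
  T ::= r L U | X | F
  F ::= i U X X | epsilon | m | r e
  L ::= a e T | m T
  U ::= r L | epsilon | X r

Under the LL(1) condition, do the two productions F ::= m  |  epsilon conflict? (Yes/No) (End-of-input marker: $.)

Yes

FIRST(m) = { m } and FIRST(epsilon) = { epsilon }.
The second alternative is nullable and FOLLOW(F) = { $, e, i, m, r } shares m with FIRST of the first — conflict.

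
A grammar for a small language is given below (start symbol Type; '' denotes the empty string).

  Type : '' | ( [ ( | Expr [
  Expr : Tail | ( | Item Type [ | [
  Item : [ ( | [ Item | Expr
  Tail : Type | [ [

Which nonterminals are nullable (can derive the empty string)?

{ Expr, Item, Tail, Type }

Directly nullable (have an ''-production): Type.
Item : Expr with every symbol nullable, so Item is nullable.
Tail : Type with every symbol nullable, so Tail is nullable.
Expr : Tail with every symbol nullable, so Expr is nullable.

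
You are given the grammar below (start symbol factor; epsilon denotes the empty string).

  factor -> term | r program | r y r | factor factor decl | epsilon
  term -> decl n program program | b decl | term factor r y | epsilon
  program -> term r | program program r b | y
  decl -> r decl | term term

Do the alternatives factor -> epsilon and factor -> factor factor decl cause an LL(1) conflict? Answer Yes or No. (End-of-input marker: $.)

FIRST(epsilon) = { epsilon } and FIRST(factor factor decl) = { b, n, r, epsilon }.
Both alternatives are nullable, violating the LL(1) condition.

Yes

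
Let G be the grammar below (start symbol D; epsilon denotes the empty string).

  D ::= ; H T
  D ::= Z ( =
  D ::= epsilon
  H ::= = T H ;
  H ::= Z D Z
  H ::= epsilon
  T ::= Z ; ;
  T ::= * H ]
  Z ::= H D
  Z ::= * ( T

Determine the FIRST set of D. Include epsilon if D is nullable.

D ::= ; H T contributes {;}.
From D ::= Z ( =: Z nullable, take FIRST(Z) ∪ {(} = { (, *, ;, = }.
D ::= epsilon contributes epsilon.
Union: FIRST(D) = { (, *, ;, =, epsilon }.

{ (, *, ;, =, epsilon }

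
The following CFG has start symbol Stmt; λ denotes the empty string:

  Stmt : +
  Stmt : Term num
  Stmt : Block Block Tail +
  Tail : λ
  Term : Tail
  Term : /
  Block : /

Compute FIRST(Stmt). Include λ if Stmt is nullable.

Stmt : + contributes {+}.
From Stmt : Term num: Term nullable, take FIRST(Term) ∪ {num} = { /, num }.
From Stmt : Block Block Tail +: add FIRST(Block) = { / }.
Union: FIRST(Stmt) = { +, /, num }.

{ +, /, num }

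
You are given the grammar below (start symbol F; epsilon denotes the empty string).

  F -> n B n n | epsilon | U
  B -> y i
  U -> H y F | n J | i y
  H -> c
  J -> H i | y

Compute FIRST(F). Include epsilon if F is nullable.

{ c, i, n, epsilon }

F -> n B n n contributes {n}.
F -> epsilon contributes epsilon.
From F -> U: add FIRST(U) = { c, i, n }.
Union: FIRST(F) = { c, i, n, epsilon }.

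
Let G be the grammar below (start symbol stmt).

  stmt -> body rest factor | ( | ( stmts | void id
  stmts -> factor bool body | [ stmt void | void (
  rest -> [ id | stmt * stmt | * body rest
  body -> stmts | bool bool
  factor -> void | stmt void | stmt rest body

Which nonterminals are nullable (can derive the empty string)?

No nonterminal has an empty production or an RHS whose symbols are all nullable.

{ } (none)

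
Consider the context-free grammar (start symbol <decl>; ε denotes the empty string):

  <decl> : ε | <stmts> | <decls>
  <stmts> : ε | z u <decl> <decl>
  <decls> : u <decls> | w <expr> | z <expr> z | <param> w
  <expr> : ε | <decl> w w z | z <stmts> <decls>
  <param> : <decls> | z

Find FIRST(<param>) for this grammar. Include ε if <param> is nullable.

From <param> : <decls>: add FIRST(<decls>) = { u, w, z }.
<param> : z contributes {z}.
Union: FIRST(<param>) = { u, w, z }.

{ u, w, z }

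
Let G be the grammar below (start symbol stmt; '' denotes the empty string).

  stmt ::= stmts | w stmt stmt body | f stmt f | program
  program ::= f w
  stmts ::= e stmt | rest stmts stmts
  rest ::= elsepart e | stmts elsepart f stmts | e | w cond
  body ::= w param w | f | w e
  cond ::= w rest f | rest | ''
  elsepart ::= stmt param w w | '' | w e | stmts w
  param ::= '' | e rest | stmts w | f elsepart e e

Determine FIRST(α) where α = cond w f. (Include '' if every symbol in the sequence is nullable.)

Add FIRST(cond)\{''} = { e, f, w }; cond is nullable, continue.
w is a terminal; add {w} and stop.

{ e, f, w }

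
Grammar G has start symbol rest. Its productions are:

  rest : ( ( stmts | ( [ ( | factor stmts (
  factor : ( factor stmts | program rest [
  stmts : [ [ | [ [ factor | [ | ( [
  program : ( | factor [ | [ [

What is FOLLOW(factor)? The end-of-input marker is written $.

{ $, (, [ }

In rest : factor stmts (: add FIRST(stmts () = { (, [ }.
In factor : ( factor stmts: add FIRST(stmts) = { (, [ }.
In stmts : [ [ factor: factor is at the end, add FOLLOW(stmts) = { $, (, [ }.
In program : factor [: add FIRST([) = { [ }.
Union: FOLLOW(factor) = { $, (, [ }.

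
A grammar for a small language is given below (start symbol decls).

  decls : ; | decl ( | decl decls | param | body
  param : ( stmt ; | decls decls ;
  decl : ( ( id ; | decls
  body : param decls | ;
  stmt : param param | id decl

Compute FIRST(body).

From body : param decls: add FIRST(param) = { (, ; }.
body : ; contributes {;}.
Union: FIRST(body) = { (, ; }.

{ (, ; }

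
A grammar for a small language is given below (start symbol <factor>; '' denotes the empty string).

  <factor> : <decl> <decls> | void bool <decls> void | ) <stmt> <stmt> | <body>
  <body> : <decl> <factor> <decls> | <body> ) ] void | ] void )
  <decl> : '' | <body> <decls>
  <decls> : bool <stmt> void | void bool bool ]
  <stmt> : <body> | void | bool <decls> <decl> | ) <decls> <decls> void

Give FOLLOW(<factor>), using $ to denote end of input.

<factor> is the start symbol, so $ ∈ FOLLOW(<factor>).
In <body> : <decl> <factor> <decls>: add FIRST(<decls>) = { bool, void }.
Union: FOLLOW(<factor>) = { $, bool, void }.

{ $, bool, void }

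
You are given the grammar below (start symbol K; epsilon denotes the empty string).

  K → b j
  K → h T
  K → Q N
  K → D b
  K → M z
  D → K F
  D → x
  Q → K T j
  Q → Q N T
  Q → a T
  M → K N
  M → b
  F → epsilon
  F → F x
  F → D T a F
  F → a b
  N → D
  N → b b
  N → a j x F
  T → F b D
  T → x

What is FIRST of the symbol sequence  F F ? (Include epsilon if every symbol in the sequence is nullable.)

{ a, b, h, x, epsilon }

Add FIRST(F)\{epsilon} = { a, b, h, x }; F is nullable, continue.
Add FIRST(F)\{epsilon} = { a, b, h, x }; F is nullable, continue.
Every symbol is nullable, so include epsilon.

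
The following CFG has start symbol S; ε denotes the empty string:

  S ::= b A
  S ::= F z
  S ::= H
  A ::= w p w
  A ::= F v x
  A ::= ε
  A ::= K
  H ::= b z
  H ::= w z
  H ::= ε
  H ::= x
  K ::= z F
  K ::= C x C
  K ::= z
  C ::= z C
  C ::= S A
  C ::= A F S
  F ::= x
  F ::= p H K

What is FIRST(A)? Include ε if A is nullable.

{ b, p, w, x, z, ε }

A ::= w p w contributes {w}.
From A ::= F v x: add FIRST(F) = { p, x }.
A ::= ε contributes ε.
From A ::= K: add FIRST(K) = { b, p, w, x, z }.
Union: FIRST(A) = { b, p, w, x, z, ε }.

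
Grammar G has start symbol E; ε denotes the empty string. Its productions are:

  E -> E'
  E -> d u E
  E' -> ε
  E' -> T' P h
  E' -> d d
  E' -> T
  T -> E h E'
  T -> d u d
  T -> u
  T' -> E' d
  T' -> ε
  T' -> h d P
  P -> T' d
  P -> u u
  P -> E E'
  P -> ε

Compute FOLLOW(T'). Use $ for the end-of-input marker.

{ d, h, u }

In E' -> T' P h: add FIRST(P h) = { d, h, u }.
In P -> T' d: add FIRST(d) = { d }.
Union: FOLLOW(T') = { d, h, u }.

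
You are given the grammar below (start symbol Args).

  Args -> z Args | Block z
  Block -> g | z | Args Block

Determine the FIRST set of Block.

{ g, z }

Block -> g contributes {g}.
Block -> z contributes {z}.
From Block -> Args Block: add FIRST(Args) = { g, z }.
Union: FIRST(Block) = { g, z }.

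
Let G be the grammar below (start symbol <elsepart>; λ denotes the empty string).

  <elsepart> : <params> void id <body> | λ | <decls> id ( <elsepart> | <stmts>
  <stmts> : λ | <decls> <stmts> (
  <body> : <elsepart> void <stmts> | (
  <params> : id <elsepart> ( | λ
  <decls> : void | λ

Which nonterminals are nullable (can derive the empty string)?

{ <decls>, <elsepart>, <params>, <stmts> }

Directly nullable (have an λ-production): <elsepart>, <stmts>, <params>, <decls>.
No other nonterminal has a production whose RHS symbols are all nullable.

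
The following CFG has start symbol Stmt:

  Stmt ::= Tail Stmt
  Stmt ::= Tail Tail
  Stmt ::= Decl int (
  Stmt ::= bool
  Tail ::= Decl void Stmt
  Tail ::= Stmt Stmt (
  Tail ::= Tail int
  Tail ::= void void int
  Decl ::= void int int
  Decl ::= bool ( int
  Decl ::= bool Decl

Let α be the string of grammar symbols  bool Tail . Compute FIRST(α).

{ bool }

bool is a terminal; add {bool} and stop.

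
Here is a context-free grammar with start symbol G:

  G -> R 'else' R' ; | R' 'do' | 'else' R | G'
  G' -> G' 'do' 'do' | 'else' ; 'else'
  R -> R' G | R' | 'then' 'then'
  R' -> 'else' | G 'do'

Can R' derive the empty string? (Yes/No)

No nonterminal in this grammar is nullable.
No production of R' has an RHS whose symbols are all nullable, so R' is not nullable.

No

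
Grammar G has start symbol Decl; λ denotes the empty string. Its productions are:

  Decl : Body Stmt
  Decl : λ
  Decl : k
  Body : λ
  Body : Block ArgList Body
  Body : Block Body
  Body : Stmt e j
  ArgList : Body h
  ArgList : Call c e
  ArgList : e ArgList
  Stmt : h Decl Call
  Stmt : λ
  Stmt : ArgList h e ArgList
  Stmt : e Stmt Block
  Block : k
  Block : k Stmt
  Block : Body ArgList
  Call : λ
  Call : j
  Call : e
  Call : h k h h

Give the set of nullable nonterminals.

{ Body, Call, Decl, Stmt }

Directly nullable (have an λ-production): Decl, Body, Stmt, Call.
No other nonterminal has a production whose RHS symbols are all nullable.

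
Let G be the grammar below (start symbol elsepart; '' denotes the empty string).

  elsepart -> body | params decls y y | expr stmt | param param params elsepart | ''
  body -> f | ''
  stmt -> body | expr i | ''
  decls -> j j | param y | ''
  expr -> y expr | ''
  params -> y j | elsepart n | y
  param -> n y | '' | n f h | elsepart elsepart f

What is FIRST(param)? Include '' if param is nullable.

{ f, i, n, y, '' }

param -> n y contributes {n}.
param -> '' contributes ''.
param -> n f h contributes {n}.
From param -> elsepart elsepart f: elsepart, elsepart nullable, take FIRST(elsepart) ∪ FIRST(elsepart) ∪ {f} = { f, i, n, y }.
Union: FIRST(param) = { f, i, n, y, '' }.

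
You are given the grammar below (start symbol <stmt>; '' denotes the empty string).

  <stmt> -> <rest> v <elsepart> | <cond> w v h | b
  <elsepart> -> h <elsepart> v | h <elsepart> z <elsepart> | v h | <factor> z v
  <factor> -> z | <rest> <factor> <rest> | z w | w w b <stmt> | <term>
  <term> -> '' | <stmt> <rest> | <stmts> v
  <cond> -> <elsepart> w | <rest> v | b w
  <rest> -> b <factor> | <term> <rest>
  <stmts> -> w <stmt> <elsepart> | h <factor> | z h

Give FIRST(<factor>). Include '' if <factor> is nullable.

<factor> -> z contributes {z}.
From <factor> -> <rest> <factor> <rest>: add FIRST(<rest>) = { b, h, v, w, z }.
<factor> -> z w contributes {z}.
<factor> -> w w b <stmt> contributes {w}.
From <factor> -> <term>: add FIRST(<term>) = { b, h, v, w, z, '' } (including '' since <term> is nullable).
Union: FIRST(<factor>) = { b, h, v, w, z, '' }.

{ b, h, v, w, z, '' }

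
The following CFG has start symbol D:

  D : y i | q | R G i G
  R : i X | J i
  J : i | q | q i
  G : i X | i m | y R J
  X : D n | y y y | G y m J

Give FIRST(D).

D : y i contributes {y}.
D : q contributes {q}.
From D : R G i G: add FIRST(R) = { i, q }.
Union: FIRST(D) = { i, q, y }.

{ i, q, y }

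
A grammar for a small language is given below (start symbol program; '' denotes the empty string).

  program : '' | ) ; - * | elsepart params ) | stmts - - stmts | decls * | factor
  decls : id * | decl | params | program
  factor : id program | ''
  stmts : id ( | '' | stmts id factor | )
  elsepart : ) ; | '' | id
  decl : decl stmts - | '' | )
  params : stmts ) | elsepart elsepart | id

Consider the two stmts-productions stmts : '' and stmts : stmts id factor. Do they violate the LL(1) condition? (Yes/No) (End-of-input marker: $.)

Yes

FIRST('') = { '' } and FIRST(stmts id factor) = { ), id }.
The first alternative is nullable and FOLLOW(stmts) = { $, ), *, -, id } shares ) with FIRST of the second — conflict.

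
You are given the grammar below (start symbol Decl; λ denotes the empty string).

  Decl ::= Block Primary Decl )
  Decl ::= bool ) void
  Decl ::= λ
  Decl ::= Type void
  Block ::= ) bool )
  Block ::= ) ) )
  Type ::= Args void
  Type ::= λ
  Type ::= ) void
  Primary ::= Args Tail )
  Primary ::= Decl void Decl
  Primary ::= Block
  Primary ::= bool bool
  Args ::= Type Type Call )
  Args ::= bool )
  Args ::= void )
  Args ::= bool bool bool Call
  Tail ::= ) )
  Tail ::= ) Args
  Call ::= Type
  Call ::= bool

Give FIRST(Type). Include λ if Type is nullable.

From Type ::= Args void: add FIRST(Args) = { ), bool, void }.
Type ::= λ contributes λ.
Type ::= ) void contributes {)}.
Union: FIRST(Type) = { ), bool, void, λ }.

{ ), bool, void, λ }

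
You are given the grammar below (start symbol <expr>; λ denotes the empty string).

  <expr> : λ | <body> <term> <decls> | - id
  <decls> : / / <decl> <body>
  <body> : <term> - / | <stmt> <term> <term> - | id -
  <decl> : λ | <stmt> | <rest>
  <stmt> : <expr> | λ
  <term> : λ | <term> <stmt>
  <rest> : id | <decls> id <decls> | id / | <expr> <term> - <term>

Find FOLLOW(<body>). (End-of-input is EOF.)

{ EOF, -, /, id }

In <expr> : <body> <term> <decls>: add FIRST(<term> <decls>) = { -, /, id }.
In <decls> : / / <decl> <body>: <body> is at the end, add FOLLOW(<decls>) = { EOF, -, /, id }.
Union: FOLLOW(<body>) = { EOF, -, /, id }.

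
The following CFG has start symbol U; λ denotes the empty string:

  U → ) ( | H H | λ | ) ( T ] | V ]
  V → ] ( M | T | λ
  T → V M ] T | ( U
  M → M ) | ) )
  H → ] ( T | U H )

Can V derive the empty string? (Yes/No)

Yes

V has an λ-production, so V ⇒ λ.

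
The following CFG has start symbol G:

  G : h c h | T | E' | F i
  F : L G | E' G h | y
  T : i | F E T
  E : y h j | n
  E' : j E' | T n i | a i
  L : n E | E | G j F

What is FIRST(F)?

{ a, h, i, j, n, y }

From F : L G: add FIRST(L) = { a, h, i, j, n, y }.
From F : E' G h: add FIRST(E') = { a, h, i, j, n, y }.
F : y contributes {y}.
Union: FIRST(F) = { a, h, i, j, n, y }.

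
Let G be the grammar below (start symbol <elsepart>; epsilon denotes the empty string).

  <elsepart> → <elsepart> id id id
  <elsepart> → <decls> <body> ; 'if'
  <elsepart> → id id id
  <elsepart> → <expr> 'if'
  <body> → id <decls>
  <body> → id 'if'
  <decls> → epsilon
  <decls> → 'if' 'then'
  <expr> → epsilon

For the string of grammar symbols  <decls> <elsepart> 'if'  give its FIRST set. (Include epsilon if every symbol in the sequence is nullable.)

Add FIRST(<decls>)\{epsilon} = { 'if' }; <decls> is nullable, continue.
Add FIRST(<elsepart>) = { 'if', id }; <elsepart> is not nullable, stop.

{ 'if', id }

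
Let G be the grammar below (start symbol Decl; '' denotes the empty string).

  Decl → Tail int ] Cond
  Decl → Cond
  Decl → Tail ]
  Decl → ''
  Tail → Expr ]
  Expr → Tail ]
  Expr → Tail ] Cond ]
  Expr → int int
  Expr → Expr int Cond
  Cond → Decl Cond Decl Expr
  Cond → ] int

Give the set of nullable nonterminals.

Directly nullable (have an ''-production): Decl.
No other nonterminal has a production whose RHS symbols are all nullable.

{ Decl }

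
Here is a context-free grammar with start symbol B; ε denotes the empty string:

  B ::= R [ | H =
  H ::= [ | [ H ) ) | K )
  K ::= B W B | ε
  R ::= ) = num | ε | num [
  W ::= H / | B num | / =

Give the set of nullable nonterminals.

Directly nullable (have an ε-production): K, R.
No other nonterminal has a production whose RHS symbols are all nullable.

{ K, R }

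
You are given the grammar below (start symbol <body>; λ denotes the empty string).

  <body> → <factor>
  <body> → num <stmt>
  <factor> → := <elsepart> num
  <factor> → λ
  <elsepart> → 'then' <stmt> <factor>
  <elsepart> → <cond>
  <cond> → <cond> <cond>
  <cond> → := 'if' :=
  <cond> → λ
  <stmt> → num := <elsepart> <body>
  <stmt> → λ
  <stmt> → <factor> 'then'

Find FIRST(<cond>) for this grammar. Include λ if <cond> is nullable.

{ :=, λ }

From <cond> → <cond> <cond>: <cond>, <cond> nullable, take FIRST(<cond>) ∪ FIRST(<cond>) = { := }; also λ since the whole RHS is nullable.
<cond> → := 'if' := contributes {:=}.
<cond> → λ contributes λ.
Union: FIRST(<cond>) = { :=, λ }.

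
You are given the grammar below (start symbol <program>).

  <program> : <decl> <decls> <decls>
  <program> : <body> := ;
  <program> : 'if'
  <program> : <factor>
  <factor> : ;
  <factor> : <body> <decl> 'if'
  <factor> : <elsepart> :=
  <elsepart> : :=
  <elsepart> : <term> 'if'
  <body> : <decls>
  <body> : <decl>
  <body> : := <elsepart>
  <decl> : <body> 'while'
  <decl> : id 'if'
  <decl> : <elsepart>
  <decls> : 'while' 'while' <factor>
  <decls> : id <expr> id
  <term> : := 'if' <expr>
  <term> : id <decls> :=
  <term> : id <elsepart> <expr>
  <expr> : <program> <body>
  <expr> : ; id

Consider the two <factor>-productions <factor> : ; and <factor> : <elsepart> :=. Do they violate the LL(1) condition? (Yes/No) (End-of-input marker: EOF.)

FIRST(;) = { ; } and FIRST(<elsepart> :=) = { :=, id }.
The FIRST sets are disjoint and neither alternative is nullable — no conflict.

No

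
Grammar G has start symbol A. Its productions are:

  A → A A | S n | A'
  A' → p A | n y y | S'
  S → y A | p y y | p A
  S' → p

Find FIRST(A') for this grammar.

{ n, p }

A' → p A contributes {p}.
A' → n y y contributes {n}.
From A' → S': add FIRST(S') = { p }.
Union: FIRST(A') = { n, p }.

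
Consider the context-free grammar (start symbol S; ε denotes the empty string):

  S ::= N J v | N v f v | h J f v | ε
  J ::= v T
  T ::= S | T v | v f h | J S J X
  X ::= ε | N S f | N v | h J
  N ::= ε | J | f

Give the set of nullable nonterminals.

{ N, S, T, X }

Directly nullable (have an ε-production): S, X, N.
T ::= S with every symbol nullable, so T is nullable.
No other nonterminal has a production whose RHS symbols are all nullable.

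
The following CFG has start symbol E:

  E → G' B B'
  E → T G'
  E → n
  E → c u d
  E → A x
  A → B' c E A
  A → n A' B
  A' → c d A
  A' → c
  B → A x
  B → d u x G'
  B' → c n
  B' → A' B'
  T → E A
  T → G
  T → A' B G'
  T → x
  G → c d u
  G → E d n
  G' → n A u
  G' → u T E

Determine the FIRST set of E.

From E → G' B B': add FIRST(G') = { n, u }.
From E → T G': add FIRST(T) = { c, n, u, x }.
E → n contributes {n}.
E → c u d contributes {c}.
From E → A x: add FIRST(A) = { c, n }.
Union: FIRST(E) = { c, n, u, x }.

{ c, n, u, x }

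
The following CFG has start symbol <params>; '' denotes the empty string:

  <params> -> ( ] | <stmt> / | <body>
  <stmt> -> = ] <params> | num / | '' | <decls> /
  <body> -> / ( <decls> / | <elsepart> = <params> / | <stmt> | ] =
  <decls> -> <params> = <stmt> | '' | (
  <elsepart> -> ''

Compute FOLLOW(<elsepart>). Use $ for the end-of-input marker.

{ = }

In <body> -> <elsepart> = <params> /: add FIRST(= <params> /) = { = }.
Union: FOLLOW(<elsepart>) = { = }.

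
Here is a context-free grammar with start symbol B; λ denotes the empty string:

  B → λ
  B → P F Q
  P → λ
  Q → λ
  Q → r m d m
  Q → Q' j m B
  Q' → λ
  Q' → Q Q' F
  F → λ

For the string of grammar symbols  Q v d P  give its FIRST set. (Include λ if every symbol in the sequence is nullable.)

{ j, r, v }

Add FIRST(Q)\{λ} = { j, r }; Q is nullable, continue.
v is a terminal; add {v} and stop.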